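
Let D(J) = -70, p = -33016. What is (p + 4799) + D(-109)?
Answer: -28287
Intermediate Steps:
(p + 4799) + D(-109) = (-33016 + 4799) - 70 = -28217 - 70 = -28287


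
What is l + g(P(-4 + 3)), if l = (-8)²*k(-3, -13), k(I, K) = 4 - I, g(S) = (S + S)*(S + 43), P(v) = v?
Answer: 364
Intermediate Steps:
g(S) = 2*S*(43 + S) (g(S) = (2*S)*(43 + S) = 2*S*(43 + S))
l = 448 (l = (-8)²*(4 - 1*(-3)) = 64*(4 + 3) = 64*7 = 448)
l + g(P(-4 + 3)) = 448 + 2*(-4 + 3)*(43 + (-4 + 3)) = 448 + 2*(-1)*(43 - 1) = 448 + 2*(-1)*42 = 448 - 84 = 364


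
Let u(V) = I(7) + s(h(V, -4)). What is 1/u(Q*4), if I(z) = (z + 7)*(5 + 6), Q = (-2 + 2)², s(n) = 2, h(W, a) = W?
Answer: 1/156 ≈ 0.0064103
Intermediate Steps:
Q = 0 (Q = 0² = 0)
I(z) = 77 + 11*z (I(z) = (7 + z)*11 = 77 + 11*z)
u(V) = 156 (u(V) = (77 + 11*7) + 2 = (77 + 77) + 2 = 154 + 2 = 156)
1/u(Q*4) = 1/156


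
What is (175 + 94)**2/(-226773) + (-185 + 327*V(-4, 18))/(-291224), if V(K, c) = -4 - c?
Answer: -19399901897/66041740152 ≈ -0.29375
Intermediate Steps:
(175 + 94)**2/(-226773) + (-185 + 327*V(-4, 18))/(-291224) = (175 + 94)**2/(-226773) + (-185 + 327*(-4 - 1*18))/(-291224) = 269**2*(-1/226773) + (-185 + 327*(-4 - 18))*(-1/291224) = 72361*(-1/226773) + (-185 + 327*(-22))*(-1/291224) = -72361/226773 + (-185 - 7194)*(-1/291224) = -72361/226773 - 7379*(-1/291224) = -72361/226773 + 7379/291224 = -19399901897/66041740152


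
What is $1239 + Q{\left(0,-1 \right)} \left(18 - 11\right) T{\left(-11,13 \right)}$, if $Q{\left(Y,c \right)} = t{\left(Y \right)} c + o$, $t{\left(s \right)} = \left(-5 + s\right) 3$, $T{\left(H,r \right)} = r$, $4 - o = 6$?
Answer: $2422$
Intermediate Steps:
$o = -2$ ($o = 4 - 6 = -2$)
$t{\left(s \right)} = -15 + 3 s$
$Q{\left(Y,c \right)} = -2 + c \left(-15 + 3 Y\right)$ ($Q{\left(Y,c \right)} = \left(-15 + 3 Y\right) c - 2 = c \left(-15 + 3 Y\right) - 2 = -2 + c \left(-15 + 3 Y\right)$)
$1239 + Q{\left(0,-1 \right)} \left(18 - 11\right) T{\left(-11,13 \right)} = 1239 + \left(-2 + 3 \left(-1\right) \left(-5 + 0\right)\right) \left(18 - 11\right) 13 = 1239 + \left(-2 + 3 \left(-1\right) \left(-5\right)\right) 7 \cdot 13 = 1239 + \left(-2 + 15\right) 7 \cdot 13 = 1239 + 13 \cdot 7 \cdot 13 = 1239 + 91 \cdot 13 = 1239 + 1183 = 2422$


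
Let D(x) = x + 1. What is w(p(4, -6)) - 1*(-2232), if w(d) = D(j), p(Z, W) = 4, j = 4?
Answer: 2237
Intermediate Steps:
D(x) = 1 + x
w(d) = 5 (w(d) = 1 + 4 = 5)
w(p(4, -6)) - 1*(-2232) = 5 - 1*(-2232) = 5 + 2232 = 2237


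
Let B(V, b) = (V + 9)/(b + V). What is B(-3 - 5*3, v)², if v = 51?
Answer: 9/121 ≈ 0.074380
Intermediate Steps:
B(V, b) = (9 + V)/(V + b)
B(-3 - 5*3, v)² = ((9 + (-3 - 5*3))/((-3 - 5*3) + 51))² = ((9 + (-3 - 15))/((-3 - 15) + 51))² = ((9 - 18)/(-18 + 51))² = (-9/33)² = ((1/33)*(-9))² = (-3/11)² = 9/121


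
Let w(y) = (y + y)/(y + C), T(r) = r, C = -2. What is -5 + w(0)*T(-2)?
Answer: -5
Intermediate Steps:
w(y) = 2*y/(-2 + y) (w(y) = (y + y)/(y - 2) = (2*y)/(-2 + y) = 2*y/(-2 + y))
-5 + w(0)*T(-2) = -5 + (2*0/(-2 + 0))*(-2) = -5 + (2*0/(-2))*(-2) = -5 + (2*0*(-1/2))*(-2) = -5 + 0*(-2) = -5 + 0 = -5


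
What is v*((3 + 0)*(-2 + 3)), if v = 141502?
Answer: 424506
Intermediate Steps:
v*((3 + 0)*(-2 + 3)) = 141502*((3 + 0)*(-2 + 3)) = 141502*(3*1) = 141502*3 = 424506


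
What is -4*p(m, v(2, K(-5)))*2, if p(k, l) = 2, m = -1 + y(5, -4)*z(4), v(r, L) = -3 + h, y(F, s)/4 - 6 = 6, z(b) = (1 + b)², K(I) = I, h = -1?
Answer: -16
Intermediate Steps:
y(F, s) = 48 (y(F, s) = 24 + 4*6 = 24 + 24 = 48)
v(r, L) = -4 (v(r, L) = -3 - 1 = -4)
m = 1199 (m = -1 + 48*(1 + 4)² = -1 + 48*5² = -1 + 48*25 = -1 + 1200 = 1199)
-4*p(m, v(2, K(-5)))*2 = -4*2*2 = -8*2 = -16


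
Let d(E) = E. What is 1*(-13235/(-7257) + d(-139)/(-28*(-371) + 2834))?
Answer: 173984447/95952054 ≈ 1.8132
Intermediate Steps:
1*(-13235/(-7257) + d(-139)/(-28*(-371) + 2834)) = 1*(-13235/(-7257) - 139/(-28*(-371) + 2834)) = 1*(-13235*(-1/7257) - 139/(10388 + 2834)) = 1*(13235/7257 - 139/13222) = 1*(173984447/95952054) = 173984447/95952054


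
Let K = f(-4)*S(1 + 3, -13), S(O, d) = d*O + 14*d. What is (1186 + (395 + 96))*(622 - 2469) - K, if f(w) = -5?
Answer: -3098589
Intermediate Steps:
S(O, d) = 14*d + O*d (S(O, d) = O*d + 14*d = 14*d + O*d)
K = 1170 (K = -(-65)*(14 + (1 + 3)) = -(-65)*(14 + 4) = -(-65)*18 = -5*(-234) = 1170)
(1186 + (395 + 96))*(622 - 2469) - K = (1186 + (395 + 96))*(622 - 2469) - 1*1170 = (1186 + 491)*(-1847) - 1170 = 1677*(-1847) - 1170 = -3097419 - 1170 = -3098589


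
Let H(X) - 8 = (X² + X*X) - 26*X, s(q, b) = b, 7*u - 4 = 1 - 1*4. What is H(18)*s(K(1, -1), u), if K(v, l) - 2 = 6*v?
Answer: 188/7 ≈ 26.857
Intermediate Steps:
K(v, l) = 2 + 6*v
u = ⅐ (u = 4/7 + (1 - 1*4)/7 = 4/7 + (1 - 4)/7 = 4/7 + (⅐)*(-3) = 4/7 - 3/7 = ⅐ ≈ 0.14286)
H(X) = 8 - 26*X + 2*X² (H(X) = 8 + ((X² + X*X) - 26*X) = 8 + ((X² + X²) - 26*X) = 8 + (2*X² - 26*X) = 8 + (-26*X + 2*X²) = 8 - 26*X + 2*X²)
H(18)*s(K(1, -1), u) = (8 - 26*18 + 2*18²)*(⅐) = (8 - 468 + 2*324)*(⅐) = (8 - 468 + 648)*(⅐) = 188*(⅐) = 188/7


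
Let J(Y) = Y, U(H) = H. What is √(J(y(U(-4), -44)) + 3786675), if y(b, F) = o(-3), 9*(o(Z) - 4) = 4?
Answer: √34080115/3 ≈ 1945.9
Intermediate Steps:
o(Z) = 40/9 (o(Z) = 4 + (⅑)*4 = 4 + 4/9 = 40/9)
y(b, F) = 40/9
√(J(y(U(-4), -44)) + 3786675) = √(40/9 + 3786675) = √(34080115/9) = √34080115/3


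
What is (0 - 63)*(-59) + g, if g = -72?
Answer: 3645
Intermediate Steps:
(0 - 63)*(-59) + g = (0 - 63)*(-59) - 72 = -63*(-59) - 72 = 3717 - 72 = 3645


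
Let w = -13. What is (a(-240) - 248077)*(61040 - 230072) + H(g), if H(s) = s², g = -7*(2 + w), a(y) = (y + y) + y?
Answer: 42054660433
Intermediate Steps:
a(y) = 3*y (a(y) = 2*y + y = 3*y)
g = 77 (g = -7*(2 - 13) = -7*(-11) = 77)
(a(-240) - 248077)*(61040 - 230072) + H(g) = (3*(-240) - 248077)*(61040 - 230072) + 77² = (-720 - 248077)*(-169032) + 5929 = -248797*(-169032) + 5929 = 42054654504 + 5929 = 42054660433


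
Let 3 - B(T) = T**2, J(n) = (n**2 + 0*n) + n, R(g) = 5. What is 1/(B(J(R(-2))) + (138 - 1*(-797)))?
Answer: 1/38 ≈ 0.026316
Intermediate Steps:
J(n) = n + n**2 (J(n) = (n**2 + 0) + n = n**2 + n = n + n**2)
B(T) = 3 - T**2
1/(B(J(R(-2))) + (138 - 1*(-797))) = 1/((3 - (5*(1 + 5))**2) + (138 - 1*(-797))) = 1/((3 - (5*6)**2) + (138 + 797)) = 1/((3 - 1*30**2) + 935) = 1/((3 - 1*900) + 935) = 1/((3 - 900) + 935) = 1/(-897 + 935) = 1/38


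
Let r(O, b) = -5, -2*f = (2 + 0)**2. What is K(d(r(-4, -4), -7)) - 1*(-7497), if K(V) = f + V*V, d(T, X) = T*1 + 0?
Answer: 7520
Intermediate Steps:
f = -2 (f = -(2 + 0)**2/2 = -1/2*2**2 = -1/2*4 = -2)
d(T, X) = T (d(T, X) = T + 0 = T)
K(V) = -2 + V**2 (K(V) = -2 + V*V = -2 + V**2)
K(d(r(-4, -4), -7)) - 1*(-7497) = (-2 + (-5)**2) - 1*(-7497) = (-2 + 25) + 7497 = 23 + 7497 = 7520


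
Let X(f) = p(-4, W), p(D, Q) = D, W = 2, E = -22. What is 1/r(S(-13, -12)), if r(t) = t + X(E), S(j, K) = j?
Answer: -1/17 ≈ -0.058824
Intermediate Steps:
X(f) = -4
r(t) = -4 + t (r(t) = t - 4 = -4 + t)
1/r(S(-13, -12)) = 1/(-4 - 13) = 1/(-17) = -1/17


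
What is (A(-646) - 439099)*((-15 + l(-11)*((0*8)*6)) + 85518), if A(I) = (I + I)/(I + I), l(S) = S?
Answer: -37544196294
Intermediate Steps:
A(I) = 1 (A(I) = (2*I)/((2*I)) = (2*I)*(1/(2*I)) = 1)
(A(-646) - 439099)*((-15 + l(-11)*((0*8)*6)) + 85518) = (1 - 439099)*((-15 - 11*0*8*6) + 85518) = -439098*((-15 - 0*6) + 85518) = -439098*((-15 - 11*0) + 85518) = -439098*((-15 + 0) + 85518) = -439098*(-15 + 85518) = -439098*85503 = -37544196294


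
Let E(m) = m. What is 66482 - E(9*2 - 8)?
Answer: 66472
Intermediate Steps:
66482 - E(9*2 - 8) = 66482 - (9*2 - 8) = 66482 - (18 - 8) = 66482 - 1*10 = 66482 - 10 = 66472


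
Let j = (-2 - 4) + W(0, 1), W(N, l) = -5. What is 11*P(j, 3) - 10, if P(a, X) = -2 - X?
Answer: -65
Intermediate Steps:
j = -11 (j = (-2 - 4) - 5 = -6 - 5 = -11)
11*P(j, 3) - 10 = 11*(-2 - 1*3) - 10 = 11*(-2 - 3) - 10 = 11*(-5) - 10 = -55 - 10 = -65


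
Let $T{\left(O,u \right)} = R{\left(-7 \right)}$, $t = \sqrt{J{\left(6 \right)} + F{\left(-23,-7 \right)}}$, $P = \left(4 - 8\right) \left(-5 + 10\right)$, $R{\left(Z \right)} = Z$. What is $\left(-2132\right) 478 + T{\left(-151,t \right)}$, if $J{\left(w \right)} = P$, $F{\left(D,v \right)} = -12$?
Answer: $-1019103$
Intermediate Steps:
$P = -20$ ($P = \left(-4\right) 5 = -20$)
$J{\left(w \right)} = -20$
$t = 4 i \sqrt{2}$ ($t = \sqrt{-20 - 12} = \sqrt{-32} = 4 i \sqrt{2} \approx 5.6569 i$)
$T{\left(O,u \right)} = -7$
$\left(-2132\right) 478 + T{\left(-151,t \right)} = \left(-2132\right) 478 - 7 = -1019096 - 7 = -1019103$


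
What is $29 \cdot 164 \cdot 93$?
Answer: $442308$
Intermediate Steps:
$29 \cdot 164 \cdot 93 = 4756 \cdot 93 = 442308$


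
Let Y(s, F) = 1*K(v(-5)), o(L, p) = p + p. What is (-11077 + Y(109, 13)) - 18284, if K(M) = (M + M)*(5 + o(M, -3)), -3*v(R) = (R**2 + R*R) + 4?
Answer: -29325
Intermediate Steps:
o(L, p) = 2*p
v(R) = -4/3 - 2*R**2/3 (v(R) = -((R**2 + R*R) + 4)/3 = -((R**2 + R**2) + 4)/3 = -(2*R**2 + 4)/3 = -(4 + 2*R**2)/3 = -4/3 - 2*R**2/3)
K(M) = -2*M (K(M) = (M + M)*(5 + 2*(-3)) = (2*M)*(5 - 6) = (2*M)*(-1) = -2*M)
Y(s, F) = 36 (Y(s, F) = 1*(-2*(-4/3 - 2/3*(-5)**2)) = 1*(-2*(-4/3 - 2/3*25)) = 1*(-2*(-4/3 - 50/3)) = 1*(-2*(-18)) = 1*36 = 36)
(-11077 + Y(109, 13)) - 18284 = (-11077 + 36) - 18284 = -11041 - 18284 = -29325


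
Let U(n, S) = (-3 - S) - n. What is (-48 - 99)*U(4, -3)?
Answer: 588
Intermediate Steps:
U(n, S) = -3 - S - n
(-48 - 99)*U(4, -3) = (-48 - 99)*(-3 - 1*(-3) - 1*4) = -147*(-3 + 3 - 4) = -147*(-4) = 588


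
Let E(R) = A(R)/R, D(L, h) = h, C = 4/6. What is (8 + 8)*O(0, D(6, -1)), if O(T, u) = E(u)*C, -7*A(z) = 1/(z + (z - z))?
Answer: -32/21 ≈ -1.5238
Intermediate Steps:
C = 2/3 (C = 4*(1/6) = 2/3 ≈ 0.66667)
A(z) = -1/(7*z) (A(z) = -1/(7*(z + (z - z))) = -1/(7*(z + 0)) = -1/(7*z))
E(R) = -1/(7*R**2) (E(R) = (-1/(7*R))/R = -1/(7*R**2))
O(T, u) = -2/(21*u**2) (O(T, u) = -1/(7*u**2)*(2/3) = -2/(21*u**2))
(8 + 8)*O(0, D(6, -1)) = (8 + 8)*(-2/21/(-1)**2) = 16*(-2/21*1) = 16*(-2/21) = -32/21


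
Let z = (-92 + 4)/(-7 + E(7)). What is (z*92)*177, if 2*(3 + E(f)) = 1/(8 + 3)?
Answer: 10508608/73 ≈ 1.4395e+5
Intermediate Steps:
E(f) = -65/22 (E(f) = -3 + 1/(2*(8 + 3)) = -3 + (½)/11 = -3 + (½)*(1/11) = -3 + 1/22 = -65/22)
z = 1936/219 (z = (-92 + 4)/(-7 - 65/22) = -88/(-219/22) = -88*(-22/219) = 1936/219 ≈ 8.8402)
(z*92)*177 = ((1936/219)*92)*177 = (178112/219)*177 = 10508608/73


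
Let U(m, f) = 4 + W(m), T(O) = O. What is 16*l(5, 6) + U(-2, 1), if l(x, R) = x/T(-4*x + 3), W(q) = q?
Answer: -46/17 ≈ -2.7059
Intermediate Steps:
U(m, f) = 4 + m
l(x, R) = x/(3 - 4*x) (l(x, R) = x/(-4*x + 3) = x/(3 - 4*x))
16*l(5, 6) + U(-2, 1) = 16*(-1*5/(-3 + 4*5)) + (4 - 2) = 16*(-1*5/(-3 + 20)) + 2 = 16*(-1*5/17) + 2 = 16*(-1*5*1/17) + 2 = 16*(-5/17) + 2 = -80/17 + 2 = -46/17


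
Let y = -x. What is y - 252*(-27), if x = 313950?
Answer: -307146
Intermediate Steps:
y = -313950 (y = -1*313950 = -313950)
y - 252*(-27) = -313950 - 252*(-27) = -313950 + 6804 = -307146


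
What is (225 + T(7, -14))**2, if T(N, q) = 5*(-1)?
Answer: 48400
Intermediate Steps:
T(N, q) = -5
(225 + T(7, -14))**2 = (225 - 5)**2 = 220**2 = 48400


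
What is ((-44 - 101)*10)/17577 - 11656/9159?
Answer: -72719354/53662581 ≈ -1.3551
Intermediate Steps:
((-44 - 101)*10)/17577 - 11656/9159 = -145*10*(1/17577) - 11656*1/9159 = -1450*1/17577 - 11656/9159 = -1450/17577 - 11656/9159 = -72719354/53662581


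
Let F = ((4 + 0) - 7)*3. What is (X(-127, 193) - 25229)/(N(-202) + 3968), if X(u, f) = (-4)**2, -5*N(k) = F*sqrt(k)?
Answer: -65819200/10358999 + 59715*I*sqrt(202)/20717998 ≈ -6.3538 + 0.040965*I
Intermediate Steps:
F = -9 (F = (4 - 7)*3 = -3*3 = -9)
N(k) = 9*sqrt(k)/5 (N(k) = -(-9)*sqrt(k)/5 = 9*sqrt(k)/5)
X(u, f) = 16
(X(-127, 193) - 25229)/(N(-202) + 3968) = (16 - 25229)/(9*sqrt(-202)/5 + 3968) = -25213/(9*(I*sqrt(202))/5 + 3968) = -25213/(9*I*sqrt(202)/5 + 3968) = -25213/(3968 + 9*I*sqrt(202)/5)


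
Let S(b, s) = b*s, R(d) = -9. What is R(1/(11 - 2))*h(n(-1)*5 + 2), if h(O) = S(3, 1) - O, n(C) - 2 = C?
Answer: 36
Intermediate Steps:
n(C) = 2 + C
h(O) = 3 - O (h(O) = 3*1 - O = 3 - O)
R(1/(11 - 2))*h(n(-1)*5 + 2) = -9*(3 - ((2 - 1)*5 + 2)) = -9*(3 - (1*5 + 2)) = -9*(3 - (5 + 2)) = -9*(3 - 1*7) = -9*(3 - 7) = -9*(-4) = 36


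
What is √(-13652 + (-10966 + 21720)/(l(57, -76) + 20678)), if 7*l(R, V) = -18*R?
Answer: I*√17623576630165/35930 ≈ 116.84*I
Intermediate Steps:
l(R, V) = -18*R/7 (l(R, V) = (-18*R)/7 = -18*R/7)
√(-13652 + (-10966 + 21720)/(l(57, -76) + 20678)) = √(-13652 + (-10966 + 21720)/(-18/7*57 + 20678)) = √(-13652 + 10754/(-1026/7 + 20678)) = √(-13652 + 10754/(143720/7)) = √(-13652 + 10754*(7/143720)) = √(-13652 + 37639/71860) = √(-980995081/71860) = I*√17623576630165/35930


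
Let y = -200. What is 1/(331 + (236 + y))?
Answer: 1/367 ≈ 0.0027248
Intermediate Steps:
1/(331 + (236 + y)) = 1/(331 + (236 - 200)) = 1/(331 + 36) = 1/367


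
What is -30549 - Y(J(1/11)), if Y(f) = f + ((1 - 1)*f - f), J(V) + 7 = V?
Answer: -30549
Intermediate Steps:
J(V) = -7 + V
Y(f) = 0 (Y(f) = f + (0*f - f) = f + (0 - f) = f - f = 0)
-30549 - Y(J(1/11)) = -30549 - 1*0 = -30549 + 0 = -30549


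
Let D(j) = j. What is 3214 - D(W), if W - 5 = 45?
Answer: 3164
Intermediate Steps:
W = 50 (W = 5 + 45 = 50)
3214 - D(W) = 3214 - 1*50 = 3214 - 50 = 3164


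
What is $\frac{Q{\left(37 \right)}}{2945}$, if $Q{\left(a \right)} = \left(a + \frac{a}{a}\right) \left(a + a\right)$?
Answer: $\frac{148}{155} \approx 0.95484$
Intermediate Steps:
$Q{\left(a \right)} = 2 a \left(1 + a\right)$ ($Q{\left(a \right)} = \left(a + 1\right) 2 a = \left(1 + a\right) 2 a = 2 a \left(1 + a\right)$)
$\frac{Q{\left(37 \right)}}{2945} = \frac{2 \cdot 37 \left(1 + 37\right)}{2945} = 2 \cdot 37 \cdot 38 \cdot \frac{1}{2945} = 2812 \cdot \frac{1}{2945} = \frac{148}{155}$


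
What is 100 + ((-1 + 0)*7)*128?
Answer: -796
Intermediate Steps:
100 + ((-1 + 0)*7)*128 = 100 - 1*7*128 = 100 - 7*128 = 100 - 896 = -796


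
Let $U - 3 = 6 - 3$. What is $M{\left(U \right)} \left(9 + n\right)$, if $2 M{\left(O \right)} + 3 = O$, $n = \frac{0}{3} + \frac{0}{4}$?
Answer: $\frac{27}{2} \approx 13.5$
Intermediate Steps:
$U = 6$ ($U = 3 + \left(6 - 3\right) = 3 + 3 = 6$)
$n = 0$ ($n = 0 \cdot \frac{1}{3} + 0 \cdot \frac{1}{4} = 0 + 0 = 0$)
$M{\left(O \right)} = - \frac{3}{2} + \frac{O}{2}$
$M{\left(U \right)} \left(9 + n\right) = \left(- \frac{3}{2} + \frac{1}{2} \cdot 6\right) \left(9 + 0\right) = \left(- \frac{3}{2} + 3\right) 9 = \frac{3}{2} \cdot 9 = \frac{27}{2}$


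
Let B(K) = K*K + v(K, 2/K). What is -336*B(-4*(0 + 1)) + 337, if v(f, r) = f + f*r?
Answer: -4367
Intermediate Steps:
B(K) = K**2 + K*(1 + 2/K) (B(K) = K*K + K*(1 + 2/K) = K**2 + K*(1 + 2/K))
-336*B(-4*(0 + 1)) + 337 = -336*(2 - 4*(0 + 1) + (-4*(0 + 1))**2) + 337 = -336*(2 - 4*1 + (-4*1)**2) + 337 = -336*(2 - 4 + (-4)**2) + 337 = -336*(2 - 4 + 16) + 337 = -336*14 + 337 = -4704 + 337 = -4367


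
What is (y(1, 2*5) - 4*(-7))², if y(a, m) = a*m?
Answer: 1444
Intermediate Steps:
(y(1, 2*5) - 4*(-7))² = (1*(2*5) - 4*(-7))² = (1*10 + 28)² = (10 + 28)² = 38² = 1444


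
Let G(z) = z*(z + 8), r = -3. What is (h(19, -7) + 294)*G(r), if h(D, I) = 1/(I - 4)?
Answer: -48495/11 ≈ -4408.6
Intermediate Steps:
G(z) = z*(8 + z)
h(D, I) = 1/(-4 + I)
(h(19, -7) + 294)*G(r) = (1/(-4 - 7) + 294)*(-3*(8 - 3)) = (1/(-11) + 294)*(-3*5) = (-1/11 + 294)*(-15) = (3233/11)*(-15) = -48495/11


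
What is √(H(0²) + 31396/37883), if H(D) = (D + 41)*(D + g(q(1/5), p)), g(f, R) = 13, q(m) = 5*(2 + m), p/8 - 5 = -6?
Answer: 7*√15634882345/37883 ≈ 23.105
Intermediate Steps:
p = -8 (p = 40 + 8*(-6) = 40 - 48 = -8)
q(m) = 10 + 5*m
H(D) = (13 + D)*(41 + D) (H(D) = (D + 41)*(D + 13) = (41 + D)*(13 + D) = (13 + D)*(41 + D))
√(H(0²) + 31396/37883) = √((533 + (0²)² + 54*0²) + 31396/37883) = √((533 + 0² + 54*0) + 31396*(1/37883)) = √((533 + 0 + 0) + 31396/37883) = √(533 + 31396/37883) = √(20223035/37883) = 7*√15634882345/37883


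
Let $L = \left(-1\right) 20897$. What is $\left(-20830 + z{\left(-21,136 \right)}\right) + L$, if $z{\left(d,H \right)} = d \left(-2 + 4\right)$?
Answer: $-41769$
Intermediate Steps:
$z{\left(d,H \right)} = 2 d$ ($z{\left(d,H \right)} = d 2 = 2 d$)
$L = -20897$
$\left(-20830 + z{\left(-21,136 \right)}\right) + L = \left(-20830 + 2 \left(-21\right)\right) - 20897 = \left(-20830 - 42\right) - 20897 = -20872 - 20897 = -41769$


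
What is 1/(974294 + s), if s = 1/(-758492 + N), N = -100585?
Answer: 859077/836993566637 ≈ 1.0264e-6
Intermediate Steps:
s = -1/859077 (s = 1/(-758492 - 100585) = 1/(-859077) = -1/859077 ≈ -1.1640e-6)
1/(974294 + s) = 1/(974294 - 1/859077) = 1/(836993566637/859077) = 859077/836993566637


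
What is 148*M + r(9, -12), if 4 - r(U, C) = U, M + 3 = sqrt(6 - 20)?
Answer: -449 + 148*I*sqrt(14) ≈ -449.0 + 553.77*I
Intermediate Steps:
M = -3 + I*sqrt(14) (M = -3 + sqrt(6 - 20) = -3 + sqrt(-14) = -3 + I*sqrt(14) ≈ -3.0 + 3.7417*I)
r(U, C) = 4 - U
148*M + r(9, -12) = 148*(-3 + I*sqrt(14)) + (4 - 1*9) = (-444 + 148*I*sqrt(14)) + (4 - 9) = (-444 + 148*I*sqrt(14)) - 5 = -449 + 148*I*sqrt(14)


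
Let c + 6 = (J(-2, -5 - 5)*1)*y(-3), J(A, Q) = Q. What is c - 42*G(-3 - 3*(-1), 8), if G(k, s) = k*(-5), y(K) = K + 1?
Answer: 14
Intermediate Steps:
y(K) = 1 + K
G(k, s) = -5*k
c = 14 (c = -6 + ((-5 - 5)*1)*(1 - 3) = -6 - 10*1*(-2) = -6 - 10*(-2) = -6 + 20 = 14)
c - 42*G(-3 - 3*(-1), 8) = 14 - (-210)*(-3 - 3*(-1)) = 14 - (-210)*(-3 + 3) = 14 - (-210)*0 = 14 - 42*0 = 14 + 0 = 14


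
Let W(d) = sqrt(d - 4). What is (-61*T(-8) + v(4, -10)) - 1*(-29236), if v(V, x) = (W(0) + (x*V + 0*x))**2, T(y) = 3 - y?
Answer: 30161 - 160*I ≈ 30161.0 - 160.0*I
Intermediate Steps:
W(d) = sqrt(-4 + d)
v(V, x) = (2*I + V*x)**2 (v(V, x) = (sqrt(-4 + 0) + (x*V + 0*x))**2 = (sqrt(-4) + (V*x + 0))**2 = (2*I + V*x)**2)
(-61*T(-8) + v(4, -10)) - 1*(-29236) = (-61*(3 - 1*(-8)) + (2*I + 4*(-10))**2) - 1*(-29236) = (-61*(3 + 8) + (2*I - 40)**2) + 29236 = (-61*11 + (-40 + 2*I)**2) + 29236 = (-671 + (-40 + 2*I)**2) + 29236 = 28565 + (-40 + 2*I)**2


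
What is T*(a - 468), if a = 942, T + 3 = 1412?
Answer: 667866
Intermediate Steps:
T = 1409 (T = -3 + 1412 = 1409)
T*(a - 468) = 1409*(942 - 468) = 1409*474 = 667866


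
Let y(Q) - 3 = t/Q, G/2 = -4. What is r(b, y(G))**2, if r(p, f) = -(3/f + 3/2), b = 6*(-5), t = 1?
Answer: 13689/2116 ≈ 6.4693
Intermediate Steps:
G = -8 (G = 2*(-4) = -8)
b = -30
y(Q) = 3 + 1/Q
r(p, f) = -3/2 - 3/f (r(p, f) = -(3/f + 3*(1/2)) = -(3/f + 3/2) = -(3/2 + 3/f) = -3/2 - 3/f)
r(b, y(G))**2 = (-3/2 - 3/(3 + 1/(-8)))**2 = (-3/2 - 3/(3 - 1/8))**2 = (-3/2 - 3/23/8)**2 = (-3/2 - 3*8/23)**2 = (-3/2 - 24/23)**2 = (-117/46)**2 = 13689/2116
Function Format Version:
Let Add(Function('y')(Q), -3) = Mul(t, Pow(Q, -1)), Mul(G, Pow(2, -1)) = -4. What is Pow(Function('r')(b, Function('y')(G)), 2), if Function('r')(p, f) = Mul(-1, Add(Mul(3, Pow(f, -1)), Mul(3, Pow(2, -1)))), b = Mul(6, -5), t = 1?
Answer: Rational(13689, 2116) ≈ 6.4693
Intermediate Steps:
G = -8 (G = Mul(2, -4) = -8)
b = -30
Function('y')(Q) = Add(3, Pow(Q, -1)) (Function('y')(Q) = Add(3, Mul(1, Pow(Q, -1))) = Add(3, Pow(Q, -1)))
Function('r')(p, f) = Add(Rational(-3, 2), Mul(-3, Pow(f, -1))) (Function('r')(p, f) = Mul(-1, Add(Mul(3, Pow(f, -1)), Mul(3, Rational(1, 2)))) = Mul(-1, Add(Mul(3, Pow(f, -1)), Rational(3, 2))) = Mul(-1, Add(Rational(3, 2), Mul(3, Pow(f, -1)))) = Add(Rational(-3, 2), Mul(-3, Pow(f, -1))))
Pow(Function('r')(b, Function('y')(G)), 2) = Pow(Add(Rational(-3, 2), Mul(-3, Pow(Add(3, Pow(-8, -1)), -1))), 2) = Pow(Add(Rational(-3, 2), Mul(-3, Pow(Add(3, Rational(-1, 8)), -1))), 2) = Pow(Add(Rational(-3, 2), Mul(-3, Pow(Rational(23, 8), -1))), 2) = Pow(Add(Rational(-3, 2), Mul(-3, Rational(8, 23))), 2) = Pow(Add(Rational(-3, 2), Rational(-24, 23)), 2) = Pow(Rational(-117, 46), 2) = Rational(13689, 2116)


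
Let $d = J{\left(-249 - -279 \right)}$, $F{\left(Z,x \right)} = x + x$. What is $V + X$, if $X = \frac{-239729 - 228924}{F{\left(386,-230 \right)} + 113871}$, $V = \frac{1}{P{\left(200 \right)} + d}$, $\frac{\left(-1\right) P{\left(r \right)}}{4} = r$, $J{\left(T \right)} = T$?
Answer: $- \frac{360976221}{87326470} \approx -4.1336$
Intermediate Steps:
$P{\left(r \right)} = - 4 r$
$F{\left(Z,x \right)} = 2 x$
$d = 30$ ($d = -249 - -279 = -249 + 279 = 30$)
$V = - \frac{1}{770}$ ($V = \frac{1}{\left(-4\right) 200 + 30} = \frac{1}{-800 + 30} = \frac{1}{-770} = - \frac{1}{770} \approx -0.0012987$)
$X = - \frac{468653}{113411}$ ($X = \frac{-239729 - 228924}{2 \left(-230\right) + 113871} = - \frac{468653}{-460 + 113871} = - \frac{468653}{113411} \approx -4.1323$)
$V + X = - \frac{1}{770} - \frac{468653}{113411} = - \frac{360976221}{87326470}$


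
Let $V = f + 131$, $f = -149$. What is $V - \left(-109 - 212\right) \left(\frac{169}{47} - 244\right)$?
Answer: $- \frac{3627825}{47} \approx -77188.0$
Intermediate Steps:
$V = -18$ ($V = -149 + 131 = -18$)
$V - \left(-109 - 212\right) \left(\frac{169}{47} - 244\right) = -18 - \left(-109 - 212\right) \left(\frac{169}{47} - 244\right) = -18 - - 321 \left(169 \cdot \frac{1}{47} - 244\right) = -18 - - 321 \left(\frac{169}{47} - 244\right) = -18 - \left(-321\right) \left(- \frac{11299}{47}\right) = -18 - \frac{3626979}{47} = - \frac{3627825}{47}$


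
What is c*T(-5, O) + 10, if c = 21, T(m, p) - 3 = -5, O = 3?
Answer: -32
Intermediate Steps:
T(m, p) = -2 (T(m, p) = 3 - 5 = -2)
c*T(-5, O) + 10 = 21*(-2) + 10 = -42 + 10 = -32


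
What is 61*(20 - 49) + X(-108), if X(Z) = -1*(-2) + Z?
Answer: -1875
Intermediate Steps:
X(Z) = 2 + Z
61*(20 - 49) + X(-108) = 61*(20 - 49) + (2 - 108) = 61*(-29) - 106 = -1769 - 106 = -1875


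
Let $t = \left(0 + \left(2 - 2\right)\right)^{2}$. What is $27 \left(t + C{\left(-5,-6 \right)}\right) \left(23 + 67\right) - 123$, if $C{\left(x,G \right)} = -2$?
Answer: $-4983$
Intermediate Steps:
$t = 0$ ($t = \left(0 + \left(2 - 2\right)\right)^{2} = \left(0 + 0\right)^{2} = 0^{2} = 0$)
$27 \left(t + C{\left(-5,-6 \right)}\right) \left(23 + 67\right) - 123 = 27 \left(0 - 2\right) \left(23 + 67\right) - 123 = 27 \left(\left(-2\right) 90\right) - 123 = 27 \left(-180\right) - 123 = -4860 - 123 = -4983$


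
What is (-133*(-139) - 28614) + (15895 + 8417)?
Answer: 14185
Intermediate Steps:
(-133*(-139) - 28614) + (15895 + 8417) = (18487 - 28614) + 24312 = -10127 + 24312 = 14185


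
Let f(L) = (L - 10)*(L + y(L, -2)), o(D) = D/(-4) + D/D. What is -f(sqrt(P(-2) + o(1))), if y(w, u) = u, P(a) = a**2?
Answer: -99/4 + 6*sqrt(19) ≈ 1.4034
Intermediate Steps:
o(D) = 1 - D/4 (o(D) = D*(-1/4) + 1 = -D/4 + 1 = 1 - D/4)
f(L) = (-10 + L)*(-2 + L) (f(L) = (L - 10)*(L - 2) = (-10 + L)*(-2 + L))
-f(sqrt(P(-2) + o(1))) = -(20 + (sqrt((-2)**2 + (1 - 1/4*1)))**2 - 12*sqrt((-2)**2 + (1 - 1/4*1))) = -(20 + (sqrt(4 + (1 - 1/4)))**2 - 12*sqrt(4 + (1 - 1/4))) = -(20 + (sqrt(4 + 3/4))**2 - 12*sqrt(4 + 3/4)) = -(20 + (sqrt(19/4))**2 - 6*sqrt(19)) = -(20 + (sqrt(19)/2)**2 - 6*sqrt(19)) = -(20 + 19/4 - 6*sqrt(19)) = -(99/4 - 6*sqrt(19)) = -99/4 + 6*sqrt(19)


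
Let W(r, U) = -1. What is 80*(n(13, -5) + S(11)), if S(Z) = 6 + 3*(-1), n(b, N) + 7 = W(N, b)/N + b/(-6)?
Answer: -1432/3 ≈ -477.33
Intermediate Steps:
n(b, N) = -7 - 1/N - b/6 (n(b, N) = -7 + (-1/N + b/(-6)) = -7 + (-1/N + b*(-1/6)) = -7 + (-1/N - b/6) = -7 - 1/N - b/6)
S(Z) = 3 (S(Z) = 6 - 3 = 3)
80*(n(13, -5) + S(11)) = 80*((-7 - 1/(-5) - 1/6*13) + 3) = 80*((-7 - 1*(-1/5) - 13/6) + 3) = 80*((-7 + 1/5 - 13/6) + 3) = 80*(-269/30 + 3) = 80*(-179/30) = -1432/3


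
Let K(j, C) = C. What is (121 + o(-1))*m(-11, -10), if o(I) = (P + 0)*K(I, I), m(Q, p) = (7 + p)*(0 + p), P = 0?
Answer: 3630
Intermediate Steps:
m(Q, p) = p*(7 + p) (m(Q, p) = (7 + p)*p = p*(7 + p))
o(I) = 0 (o(I) = (0 + 0)*I = 0*I = 0)
(121 + o(-1))*m(-11, -10) = (121 + 0)*(-10*(7 - 10)) = 121*(-10*(-3)) = 121*30 = 3630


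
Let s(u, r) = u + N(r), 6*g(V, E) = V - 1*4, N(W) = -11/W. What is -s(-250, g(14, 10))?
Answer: 1283/5 ≈ 256.60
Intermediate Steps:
g(V, E) = -⅔ + V/6 (g(V, E) = (V - 1*4)/6 = (V - 4)/6 = (-4 + V)/6 = -⅔ + V/6)
s(u, r) = u - 11/r
-s(-250, g(14, 10)) = -(-250 - 11/(-⅔ + (⅙)*14)) = -(-250 - 11/(-⅔ + 7/3)) = -(-250 - 11/5/3) = -(-250 - 11*⅗) = -(-250 - 33/5) = -1*(-1283/5) = 1283/5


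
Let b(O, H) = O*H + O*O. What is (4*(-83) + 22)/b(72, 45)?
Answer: -155/4212 ≈ -0.036800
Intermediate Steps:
b(O, H) = O² + H*O (b(O, H) = H*O + O² = O² + H*O)
(4*(-83) + 22)/b(72, 45) = (4*(-83) + 22)/((72*(45 + 72))) = (-332 + 22)/((72*117)) = -310/8424 = -310*1/8424 = -155/4212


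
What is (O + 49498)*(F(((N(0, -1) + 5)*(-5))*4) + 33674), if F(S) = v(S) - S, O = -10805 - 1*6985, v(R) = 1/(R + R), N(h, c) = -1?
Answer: 42810865353/40 ≈ 1.0703e+9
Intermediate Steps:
v(R) = 1/(2*R)
O = -17790 (O = -10805 - 6985 = -17790)
F(S) = 1/(2*S) - S
(O + 49498)*(F(((N(0, -1) + 5)*(-5))*4) + 33674) = (-17790 + 49498)*((1/(2*((((-1 + 5)*(-5))*4))) - (-1 + 5)*(-5)*4) + 33674) = 31708*((1/(2*(((4*(-5))*4))) - 4*(-5)*4) + 33674) = 31708*((1/(2*((-20*4))) - (-20)*4) + 33674) = 31708*(((1/2)/(-80) - 1*(-80)) + 33674) = 31708*(((1/2)*(-1/80) + 80) + 33674) = 31708*((-1/160 + 80) + 33674) = 31708*(12799/160 + 33674) = 31708*(5400639/160) = 42810865353/40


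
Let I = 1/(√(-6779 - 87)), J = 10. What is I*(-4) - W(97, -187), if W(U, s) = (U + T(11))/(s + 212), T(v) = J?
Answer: -107/25 + 2*I*√6866/3433 ≈ -4.28 + 0.048273*I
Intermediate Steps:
T(v) = 10
I = -I*√6866/6866 (I = 1/(√(-6866)) = 1/(I*√6866) = -I*√6866/6866 ≈ -0.012068*I)
W(U, s) = (10 + U)/(212 + s) (W(U, s) = (U + 10)/(s + 212) = (10 + U)/(212 + s))
I*(-4) - W(97, -187) = -I*√6866/6866*(-4) - (10 + 97)/(212 - 187) = 2*I*√6866/3433 - 107/25 = -107/25 + 2*I*√6866/3433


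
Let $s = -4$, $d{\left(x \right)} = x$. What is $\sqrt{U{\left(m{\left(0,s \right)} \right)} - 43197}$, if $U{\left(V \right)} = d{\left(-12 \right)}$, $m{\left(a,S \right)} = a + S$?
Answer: $3 i \sqrt{4801} \approx 207.87 i$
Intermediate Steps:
$m{\left(a,S \right)} = S + a$
$U{\left(V \right)} = -12$
$\sqrt{U{\left(m{\left(0,s \right)} \right)} - 43197} = \sqrt{-12 - 43197} = \sqrt{-43209} = 3 i \sqrt{4801}$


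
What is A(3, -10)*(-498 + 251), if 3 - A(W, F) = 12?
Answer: 2223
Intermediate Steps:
A(W, F) = -9 (A(W, F) = 3 - 1*12 = 3 - 12 = -9)
A(3, -10)*(-498 + 251) = -9*(-498 + 251) = -9*(-247) = 2223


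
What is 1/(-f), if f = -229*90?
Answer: 1/20610 ≈ 4.8520e-5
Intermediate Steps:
f = -20610
1/(-f) = 1/(-1*(-20610)) = 1/20610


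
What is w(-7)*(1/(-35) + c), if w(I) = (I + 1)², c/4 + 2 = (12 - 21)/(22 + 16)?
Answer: -214884/665 ≈ -323.13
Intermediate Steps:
c = -170/19 (c = -8 + 4*((12 - 21)/(22 + 16)) = -8 + 4*(-9/38) = -8 - 18/19 = -170/19 ≈ -8.9474)
w(I) = (1 + I)²
w(-7)*(1/(-35) + c) = (1 - 7)²*(1/(-35) - 170/19) = (-6)²*(-1/35 - 170/19) = 36*(-5969/665) = -214884/665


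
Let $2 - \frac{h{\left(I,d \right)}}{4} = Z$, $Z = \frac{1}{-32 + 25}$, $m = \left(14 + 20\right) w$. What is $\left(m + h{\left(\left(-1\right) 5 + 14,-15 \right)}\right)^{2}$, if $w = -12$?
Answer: $\frac{7817616}{49} \approx 1.5954 \cdot 10^{5}$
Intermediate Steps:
$m = -408$ ($m = \left(14 + 20\right) \left(-12\right) = 34 \left(-12\right) = -408$)
$Z = - \frac{1}{7}$ ($Z = \frac{1}{-7} = - \frac{1}{7} \approx -0.14286$)
$h{\left(I,d \right)} = \frac{60}{7}$ ($h{\left(I,d \right)} = 8 - - \frac{4}{7} = 8 + \frac{4}{7} = \frac{60}{7}$)
$\left(m + h{\left(\left(-1\right) 5 + 14,-15 \right)}\right)^{2} = \left(-408 + \frac{60}{7}\right)^{2} = \left(- \frac{2796}{7}\right)^{2} = \frac{7817616}{49}$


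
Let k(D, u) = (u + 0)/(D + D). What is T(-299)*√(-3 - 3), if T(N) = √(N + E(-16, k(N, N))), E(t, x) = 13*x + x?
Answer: -2*√438 ≈ -41.857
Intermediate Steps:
k(D, u) = u/(2*D) (k(D, u) = u/((2*D)) = u*(1/(2*D)) = u/(2*D))
E(t, x) = 14*x
T(N) = √(7 + N) (T(N) = √(N + 14*(N/(2*N))) = √(N + 14*(½)) = √(N + 7) = √(7 + N))
T(-299)*√(-3 - 3) = √(7 - 299)*√(-3 - 3) = √(-292)*√(-6) = (2*I*√73)*(I*√6) = -2*√438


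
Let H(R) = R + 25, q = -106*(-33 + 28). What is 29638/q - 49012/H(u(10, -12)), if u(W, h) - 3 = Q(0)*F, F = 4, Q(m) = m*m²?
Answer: -3143312/1855 ≈ -1694.5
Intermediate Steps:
Q(m) = m³
q = 530 (q = -106*(-5) = 530)
u(W, h) = 3 (u(W, h) = 3 + 0³*4 = 3 + 0*4 = 3 + 0 = 3)
H(R) = 25 + R
29638/q - 49012/H(u(10, -12)) = 29638/530 - 49012/(25 + 3) = 29638*(1/530) - 49012/28 = 14819/265 - 49012*1/28 = 14819/265 - 12253/7 = -3143312/1855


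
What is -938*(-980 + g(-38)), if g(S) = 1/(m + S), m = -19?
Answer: 52397618/57 ≈ 9.1926e+5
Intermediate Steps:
g(S) = 1/(-19 + S)
-938*(-980 + g(-38)) = -938*(-980 + 1/(-19 - 38)) = -938*(-980 + 1/(-57)) = -938*(-980 - 1/57) = -938*(-55861/57) = 52397618/57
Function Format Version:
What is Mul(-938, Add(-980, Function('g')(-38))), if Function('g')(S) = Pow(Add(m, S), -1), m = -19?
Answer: Rational(52397618, 57) ≈ 9.1926e+5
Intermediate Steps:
Function('g')(S) = Pow(Add(-19, S), -1)
Mul(-938, Add(-980, Function('g')(-38))) = Mul(-938, Add(-980, Pow(Add(-19, -38), -1))) = Mul(-938, Add(-980, Pow(-57, -1))) = Mul(-938, Add(-980, Rational(-1, 57))) = Mul(-938, Rational(-55861, 57)) = Rational(52397618, 57)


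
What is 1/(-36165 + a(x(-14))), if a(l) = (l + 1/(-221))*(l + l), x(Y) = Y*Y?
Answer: 221/8987015 ≈ 2.4591e-5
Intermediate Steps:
x(Y) = Y**2
a(l) = 2*l*(-1/221 + l) (a(l) = (l - 1/221)*(2*l) = (-1/221 + l)*(2*l) = 2*l*(-1/221 + l))
1/(-36165 + a(x(-14))) = 1/(-36165 + (2/221)*(-14)**2*(-1 + 221*(-14)**2)) = 1/(-36165 + (2/221)*196*(-1 + 221*196)) = 1/(-36165 + (2/221)*196*(-1 + 43316)) = 1/(-36165 + (2/221)*196*43315) = 1/(-36165 + 16979480/221) = 1/(8987015/221) = 221/8987015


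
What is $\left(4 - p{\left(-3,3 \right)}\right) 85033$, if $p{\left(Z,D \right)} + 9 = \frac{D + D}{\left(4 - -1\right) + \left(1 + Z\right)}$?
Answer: $935363$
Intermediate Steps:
$p{\left(Z,D \right)} = -9 + \frac{2 D}{6 + Z}$ ($p{\left(Z,D \right)} = -9 + \frac{D + D}{\left(4 - -1\right) + \left(1 + Z\right)} = -9 + \frac{2 D}{\left(4 + 1\right) + \left(1 + Z\right)} = -9 + \frac{2 D}{5 + \left(1 + Z\right)} = -9 + \frac{2 D}{6 + Z}$)
$\left(4 - p{\left(-3,3 \right)}\right) 85033 = \left(4 - \frac{-54 - -27 + 2 \cdot 3}{6 - 3}\right) 85033 = \left(4 - \frac{-54 + 27 + 6}{3}\right) 85033 = \left(4 - \frac{1}{3} \left(-21\right)\right) 85033 = \left(4 - -7\right) 85033 = \left(4 + 7\right) 85033 = 11 \cdot 85033 = 935363$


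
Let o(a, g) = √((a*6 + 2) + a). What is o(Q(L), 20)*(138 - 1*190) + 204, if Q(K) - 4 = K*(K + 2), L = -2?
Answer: 204 - 52*√30 ≈ -80.816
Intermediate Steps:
Q(K) = 4 + K*(2 + K) (Q(K) = 4 + K*(K + 2) = 4 + K*(2 + K))
o(a, g) = √(2 + 7*a) (o(a, g) = √((6*a + 2) + a) = √((2 + 6*a) + a) = √(2 + 7*a))
o(Q(L), 20)*(138 - 1*190) + 204 = √(2 + 7*(4 + (-2)² + 2*(-2)))*(138 - 1*190) + 204 = √(2 + 7*(4 + 4 - 4))*(138 - 190) + 204 = √(2 + 7*4)*(-52) + 204 = √(2 + 28)*(-52) + 204 = √30*(-52) + 204 = -52*√30 + 204 = 204 - 52*√30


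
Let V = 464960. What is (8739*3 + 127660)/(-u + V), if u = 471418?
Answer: -153877/6458 ≈ -23.827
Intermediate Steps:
(8739*3 + 127660)/(-u + V) = (8739*3 + 127660)/(-1*471418 + 464960) = (26217 + 127660)/(-471418 + 464960) = 153877/(-6458) = 153877*(-1/6458) = -153877/6458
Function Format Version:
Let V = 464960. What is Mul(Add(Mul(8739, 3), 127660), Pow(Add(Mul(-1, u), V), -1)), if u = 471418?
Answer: Rational(-153877, 6458) ≈ -23.827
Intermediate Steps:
Mul(Add(Mul(8739, 3), 127660), Pow(Add(Mul(-1, u), V), -1)) = Mul(Add(Mul(8739, 3), 127660), Pow(Add(Mul(-1, 471418), 464960), -1)) = Mul(Add(26217, 127660), Pow(Add(-471418, 464960), -1)) = Mul(153877, Pow(-6458, -1)) = Mul(153877, Rational(-1, 6458)) = Rational(-153877, 6458)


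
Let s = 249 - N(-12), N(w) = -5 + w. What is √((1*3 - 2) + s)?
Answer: √267 ≈ 16.340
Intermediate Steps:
s = 266 (s = 249 - (-5 - 12) = 249 - 1*(-17) = 249 + 17 = 266)
√((1*3 - 2) + s) = √((1*3 - 2) + 266) = √((3 - 2) + 266) = √(1 + 266) = √267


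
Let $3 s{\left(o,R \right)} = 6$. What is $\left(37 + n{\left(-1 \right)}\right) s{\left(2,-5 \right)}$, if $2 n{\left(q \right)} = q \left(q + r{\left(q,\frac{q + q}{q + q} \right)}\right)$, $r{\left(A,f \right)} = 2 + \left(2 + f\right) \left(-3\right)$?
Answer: $82$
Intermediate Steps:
$r{\left(A,f \right)} = -4 - 3 f$ ($r{\left(A,f \right)} = 2 - \left(6 + 3 f\right) = -4 - 3 f$)
$s{\left(o,R \right)} = 2$ ($s{\left(o,R \right)} = \frac{1}{3} \cdot 6 = 2$)
$n{\left(q \right)} = \frac{q \left(-7 + q\right)}{2}$ ($n{\left(q \right)} = \frac{q \left(q - \left(4 + 3 \frac{q + q}{q + q}\right)\right)}{2} = \frac{q \left(q - \left(4 + 3 \frac{2 q}{2 q}\right)\right)}{2} = \frac{q \left(q - \left(4 + 3 \cdot 2 q \frac{1}{2 q}\right)\right)}{2} = \frac{q \left(q - 7\right)}{2} = \frac{q \left(-7 + q\right)}{2}$)
$\left(37 + n{\left(-1 \right)}\right) s{\left(2,-5 \right)} = \left(37 + \frac{1}{2} \left(-1\right) \left(-7 - 1\right)\right) 2 = \left(37 + \frac{1}{2} \left(-1\right) \left(-8\right)\right) 2 = \left(37 + 4\right) 2 = 41 \cdot 2 = 82$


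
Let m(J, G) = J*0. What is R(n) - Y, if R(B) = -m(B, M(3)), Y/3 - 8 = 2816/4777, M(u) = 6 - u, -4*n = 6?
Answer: -123096/4777 ≈ -25.768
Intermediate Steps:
n = -3/2 (n = -1/4*6 = -3/2 ≈ -1.5000)
Y = 123096/4777 (Y = 24 + 3*(2816/4777) = 24 + 8448/4777 = 123096/4777 ≈ 25.768)
m(J, G) = 0
R(B) = 0 (R(B) = -1*0 = 0)
R(n) - Y = 0 - 1*123096/4777 = 0 - 123096/4777 = -123096/4777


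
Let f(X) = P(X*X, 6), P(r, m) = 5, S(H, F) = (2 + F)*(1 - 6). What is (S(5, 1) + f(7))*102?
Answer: -1020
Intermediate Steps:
S(H, F) = -10 - 5*F (S(H, F) = (2 + F)*(-5) = -10 - 5*F)
f(X) = 5
(S(5, 1) + f(7))*102 = ((-10 - 5*1) + 5)*102 = ((-10 - 5) + 5)*102 = (-15 + 5)*102 = -10*102 = -1020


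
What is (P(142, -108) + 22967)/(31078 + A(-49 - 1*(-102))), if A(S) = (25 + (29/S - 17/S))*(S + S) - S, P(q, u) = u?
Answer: 22859/33699 ≈ 0.67833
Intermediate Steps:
A(S) = -S + 2*S*(25 + 12/S) (A(S) = (25 + 12/S)*(2*S) - S = 2*S*(25 + 12/S) - S = -S + 2*S*(25 + 12/S))
(P(142, -108) + 22967)/(31078 + A(-49 - 1*(-102))) = (-108 + 22967)/(31078 + (24 + 49*(-49 - 1*(-102)))) = 22859/(31078 + (24 + 49*(-49 + 102))) = 22859/(31078 + (24 + 49*53)) = 22859/(31078 + (24 + 2597)) = 22859/(31078 + 2621) = 22859/33699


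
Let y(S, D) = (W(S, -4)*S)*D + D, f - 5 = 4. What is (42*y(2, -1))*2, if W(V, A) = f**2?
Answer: -13692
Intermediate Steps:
f = 9 (f = 5 + 4 = 9)
W(V, A) = 81 (W(V, A) = 9**2 = 81)
y(S, D) = D + 81*D*S (y(S, D) = (81*S)*D + D = 81*D*S + D = D + 81*D*S)
(42*y(2, -1))*2 = (42*(-(1 + 81*2)))*2 = (42*(-(1 + 162)))*2 = (42*(-1*163))*2 = (42*(-163))*2 = -6846*2 = -13692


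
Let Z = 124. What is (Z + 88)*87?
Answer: 18444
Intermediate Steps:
(Z + 88)*87 = (124 + 88)*87 = 212*87 = 18444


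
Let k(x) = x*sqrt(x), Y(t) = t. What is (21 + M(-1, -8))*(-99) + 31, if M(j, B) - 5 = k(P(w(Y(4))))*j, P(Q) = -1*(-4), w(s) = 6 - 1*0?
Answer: -1751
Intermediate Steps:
w(s) = 6 (w(s) = 6 + 0 = 6)
P(Q) = 4
k(x) = x**(3/2)
M(j, B) = 5 + 8*j (M(j, B) = 5 + 4**(3/2)*j = 5 + 8*j)
(21 + M(-1, -8))*(-99) + 31 = (21 + (5 + 8*(-1)))*(-99) + 31 = (21 + (5 - 8))*(-99) + 31 = (21 - 3)*(-99) + 31 = 18*(-99) + 31 = -1782 + 31 = -1751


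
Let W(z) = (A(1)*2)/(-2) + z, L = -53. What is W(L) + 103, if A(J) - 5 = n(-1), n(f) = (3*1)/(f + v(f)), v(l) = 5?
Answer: 177/4 ≈ 44.250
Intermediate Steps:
n(f) = 3/(5 + f) (n(f) = (3*1)/(f + 5) = 3/(5 + f))
A(J) = 23/4 (A(J) = 5 + 3/(5 - 1) = 5 + 3/4 = 5 + 3*(¼) = 5 + ¾ = 23/4)
W(z) = -23/4 + z (W(z) = ((23/4)*2)/(-2) + z = (23/2)*(-½) + z = -23/4 + z)
W(L) + 103 = (-23/4 - 53) + 103 = -235/4 + 103 = 177/4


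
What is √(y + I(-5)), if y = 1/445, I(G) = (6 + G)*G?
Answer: 4*I*√61855/445 ≈ 2.2356*I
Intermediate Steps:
I(G) = G*(6 + G)
y = 1/445 ≈ 0.0022472
√(y + I(-5)) = √(1/445 - 5*(6 - 5)) = √(1/445 - 5*1) = √(1/445 - 5) = √(-2224/445) = 4*I*√61855/445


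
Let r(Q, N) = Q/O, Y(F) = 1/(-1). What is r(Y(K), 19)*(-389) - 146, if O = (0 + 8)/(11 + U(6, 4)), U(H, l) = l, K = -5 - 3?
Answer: 4667/8 ≈ 583.38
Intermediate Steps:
K = -8
Y(F) = -1
O = 8/15 (O = (0 + 8)/(11 + 4) = 8/15 ≈ 0.53333)
r(Q, N) = 15*Q/8 (r(Q, N) = Q/(8/15) = Q*(15/8) = 15*Q/8)
r(Y(K), 19)*(-389) - 146 = ((15/8)*(-1))*(-389) - 146 = -15/8*(-389) - 146 = 5835/8 - 146 = 4667/8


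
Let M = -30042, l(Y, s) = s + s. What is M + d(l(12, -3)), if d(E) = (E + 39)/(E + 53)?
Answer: -1411941/47 ≈ -30041.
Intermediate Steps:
l(Y, s) = 2*s
d(E) = (39 + E)/(53 + E)
M + d(l(12, -3)) = -30042 + (39 + 2*(-3))/(53 + 2*(-3)) = -30042 + (39 - 6)/(53 - 6) = -30042 + 33/47 = -1411941/47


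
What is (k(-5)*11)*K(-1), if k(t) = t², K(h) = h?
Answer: -275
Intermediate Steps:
(k(-5)*11)*K(-1) = ((-5)²*11)*(-1) = (25*11)*(-1) = 275*(-1) = -275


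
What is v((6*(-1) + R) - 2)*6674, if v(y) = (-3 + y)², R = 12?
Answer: 6674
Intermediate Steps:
v((6*(-1) + R) - 2)*6674 = (-3 + ((6*(-1) + 12) - 2))²*6674 = (-3 + ((-6 + 12) - 2))²*6674 = (-3 + (6 - 2))²*6674 = (-3 + 4)²*6674 = 1²*6674 = 1*6674 = 6674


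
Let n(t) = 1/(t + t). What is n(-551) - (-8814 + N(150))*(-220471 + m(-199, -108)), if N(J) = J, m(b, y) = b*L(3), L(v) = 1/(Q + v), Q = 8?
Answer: -23156868536651/12122 ≈ -1.9103e+9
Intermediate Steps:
n(t) = 1/(2*t)
L(v) = 1/(8 + v)
m(b, y) = b/11 (m(b, y) = b/(8 + 3) = b/11)
n(-551) - (-8814 + N(150))*(-220471 + m(-199, -108)) = (1/2)/(-551) - (-8814 + 150)*(-220471 + (1/11)*(-199)) = (1/2)*(-1/551) - (-8664)*(-220471 - 199/11) = -1/1102 - (-8664)*(-2425380)/11 = -1/1102 - 1*21013492320/11 = -1/1102 - 21013492320/11 = -23156868536651/12122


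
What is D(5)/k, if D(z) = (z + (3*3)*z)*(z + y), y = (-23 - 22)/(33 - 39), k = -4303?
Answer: -625/4303 ≈ -0.14525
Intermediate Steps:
y = 15/2 (y = -45/(-6) = -45*(-1/6) = 15/2 ≈ 7.5000)
D(z) = 10*z*(15/2 + z) (D(z) = (z + (3*3)*z)*(z + 15/2) = (z + 9*z)*(15/2 + z) = (10*z)*(15/2 + z) = 10*z*(15/2 + z))
D(5)/k = (5*5*(15 + 2*5))/(-4303) = (5*5*(15 + 10))*(-1/4303) = (5*5*25)*(-1/4303) = 625*(-1/4303) = -625/4303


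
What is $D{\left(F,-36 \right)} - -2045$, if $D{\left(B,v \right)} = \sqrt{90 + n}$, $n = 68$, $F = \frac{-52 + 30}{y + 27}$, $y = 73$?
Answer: $2045 + \sqrt{158} \approx 2057.6$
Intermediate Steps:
$F = - \frac{11}{50}$ ($F = \frac{-52 + 30}{73 + 27} = - \frac{22}{100} = \left(-22\right) \frac{1}{100} = - \frac{11}{50} \approx -0.22$)
$D{\left(B,v \right)} = \sqrt{158}$ ($D{\left(B,v \right)} = \sqrt{90 + 68} = \sqrt{158}$)
$D{\left(F,-36 \right)} - -2045 = \sqrt{158} - -2045 = \sqrt{158} + 2045 = 2045 + \sqrt{158}$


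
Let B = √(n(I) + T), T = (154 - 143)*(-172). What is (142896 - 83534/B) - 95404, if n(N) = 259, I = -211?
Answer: 47492 + 83534*I*√1633/1633 ≈ 47492.0 + 2067.1*I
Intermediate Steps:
T = -1892 (T = 11*(-172) = -1892)
B = I*√1633 (B = √(259 - 1892) = √(-1633) = I*√1633 ≈ 40.41*I)
(142896 - 83534/B) - 95404 = (142896 - 83534*(-I*√1633/1633)) - 95404 = (142896 - (-83534)*I*√1633/1633) - 95404 = (142896 + 83534*I*√1633/1633) - 95404 = 47492 + 83534*I*√1633/1633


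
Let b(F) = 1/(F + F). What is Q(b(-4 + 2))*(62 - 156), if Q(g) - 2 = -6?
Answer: 376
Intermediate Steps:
b(F) = 1/(2*F)
Q(g) = -4 (Q(g) = 2 - 6 = -4)
Q(b(-4 + 2))*(62 - 156) = -4*(62 - 156) = -4*(-94) = 376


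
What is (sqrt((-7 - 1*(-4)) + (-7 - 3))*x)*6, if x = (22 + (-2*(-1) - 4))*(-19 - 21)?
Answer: -4800*I*sqrt(13) ≈ -17307.0*I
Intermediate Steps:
x = -800 (x = (22 + (2 - 4))*(-40) = (22 - 2)*(-40) = 20*(-40) = -800)
(sqrt((-7 - 1*(-4)) + (-7 - 3))*x)*6 = (sqrt((-7 - 1*(-4)) + (-7 - 3))*(-800))*6 = (sqrt((-7 + 4) - 10)*(-800))*6 = (sqrt(-3 - 10)*(-800))*6 = (sqrt(-13)*(-800))*6 = ((I*sqrt(13))*(-800))*6 = -800*I*sqrt(13)*6 = -4800*I*sqrt(13)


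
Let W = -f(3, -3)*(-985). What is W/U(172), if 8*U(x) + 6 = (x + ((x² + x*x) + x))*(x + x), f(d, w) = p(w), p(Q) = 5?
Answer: 19700/10236061 ≈ 0.0019246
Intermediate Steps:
f(d, w) = 5
U(x) = -¾ + x*(2*x + 2*x²)/4 (U(x) = -¾ + ((x + ((x² + x*x) + x))*(x + x))/8 = -¾ + ((x + ((x² + x²) + x))*(2*x))/8 = -¾ + ((x + (2*x² + x))*(2*x))/8 = -¾ + ((x + (x + 2*x²))*(2*x))/8 = -¾ + ((2*x + 2*x²)*(2*x))/8 = -¾ + (2*x*(2*x + 2*x²))/8 = -¾ + x*(2*x + 2*x²)/4)
W = 4925 (W = -1*5*(-985) = -5*(-985) = 4925)
W/U(172) = 4925/(-¾ + (½)*172² + (½)*172³) = 4925/(-¾ + (½)*29584 + (½)*5088448) = 4925/(-¾ + 14792 + 2544224) = 4925/(10236061/4) = 4925*(4/10236061) = 19700/10236061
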